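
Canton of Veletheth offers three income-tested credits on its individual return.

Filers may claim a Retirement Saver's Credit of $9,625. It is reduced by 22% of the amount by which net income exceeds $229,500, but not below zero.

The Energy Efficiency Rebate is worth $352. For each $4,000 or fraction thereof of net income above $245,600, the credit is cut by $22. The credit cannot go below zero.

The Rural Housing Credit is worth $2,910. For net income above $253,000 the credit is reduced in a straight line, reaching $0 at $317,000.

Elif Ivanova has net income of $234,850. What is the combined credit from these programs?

$11,710

Retirement Saver's Credit: 22% of the $5,350 excess over $229,500 is $1,177; credit = $9,625 − $1,177 = $8,448.
Energy Efficiency Rebate: $234,850 is at or below the $245,600 threshold, so the full $352 applies.
Rural Housing Credit: $234,850 is at or below the $253,000 threshold, so the full $2,910 applies.
Total: $8,448 + $352 + $2,910 = $11,710.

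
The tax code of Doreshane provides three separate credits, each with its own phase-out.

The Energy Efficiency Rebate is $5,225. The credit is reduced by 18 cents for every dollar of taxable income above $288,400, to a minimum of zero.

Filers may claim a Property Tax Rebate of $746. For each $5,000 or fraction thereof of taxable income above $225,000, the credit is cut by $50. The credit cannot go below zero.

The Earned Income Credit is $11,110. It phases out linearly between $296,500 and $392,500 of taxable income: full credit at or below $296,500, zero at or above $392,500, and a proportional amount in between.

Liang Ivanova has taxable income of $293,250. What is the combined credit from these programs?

Energy Efficiency Rebate: 18% of the $4,850 excess over $288,400 is $873; credit = $5,225 − $873 = $4,352.
Property Tax Rebate: income exceeds $225,000 by $68,250, which is 14 full-or-partial $5,000 increments; reduction = 14 × $50 = $700, leaving $46.
Earned Income Credit: $293,250 is at or below the $296,500 threshold, so the full $11,110 applies.
Total: $4,352 + $46 + $11,110 = $15,508.

$15,508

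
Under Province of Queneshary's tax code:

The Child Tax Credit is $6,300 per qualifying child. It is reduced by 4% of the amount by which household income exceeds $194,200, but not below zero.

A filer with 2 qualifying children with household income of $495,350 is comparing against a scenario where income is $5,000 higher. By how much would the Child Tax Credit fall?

At $495,350 — base = 2 × $6,300 = $12,600. 4% of the $301,150 excess over $194,200 is $12,046; credit = $12,600 − $12,046 = $554.
At $500,350 — base = 2 × $6,300 = $12,600. 4% of the $306,150 excess over $194,200 is $12,246; credit = $12,600 − $12,246 = $354.
Lost: $554 − $354 = $200.

$200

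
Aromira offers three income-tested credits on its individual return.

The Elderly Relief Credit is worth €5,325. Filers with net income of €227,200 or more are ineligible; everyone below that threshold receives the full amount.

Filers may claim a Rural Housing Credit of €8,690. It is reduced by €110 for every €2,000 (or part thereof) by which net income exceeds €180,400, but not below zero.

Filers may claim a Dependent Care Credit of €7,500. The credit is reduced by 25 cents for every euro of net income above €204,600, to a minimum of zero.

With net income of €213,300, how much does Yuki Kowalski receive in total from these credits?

€17,470

Elderly Relief Credit: €213,300 is below the €227,200 cutoff, so the full €5,325 applies.
Rural Housing Credit: income exceeds €180,400 by €32,900, which is 17 full-or-partial €2,000 increments; reduction = 17 × €110 = €1,870, leaving €6,820.
Dependent Care Credit: 25% of the €8,700 excess over €204,600 is €2,175; credit = €7,500 − €2,175 = €5,325.
Total: €5,325 + €6,820 + €5,325 = €17,470.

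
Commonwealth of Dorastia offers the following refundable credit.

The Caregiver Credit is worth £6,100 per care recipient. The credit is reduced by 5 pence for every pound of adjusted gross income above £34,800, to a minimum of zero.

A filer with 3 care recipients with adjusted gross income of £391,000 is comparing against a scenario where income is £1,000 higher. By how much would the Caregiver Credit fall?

At £391,000 — base = 3 × £6,100 = £18,300. 5% of the £356,200 excess over £34,800 is £17,810; credit = £18,300 − £17,810 = £490.
At £392,000 — base = 3 × £6,100 = £18,300. 5% of the £357,200 excess over £34,800 is £17,860; credit = £18,300 − £17,860 = £440.
Lost: £490 − £440 = £50.

£50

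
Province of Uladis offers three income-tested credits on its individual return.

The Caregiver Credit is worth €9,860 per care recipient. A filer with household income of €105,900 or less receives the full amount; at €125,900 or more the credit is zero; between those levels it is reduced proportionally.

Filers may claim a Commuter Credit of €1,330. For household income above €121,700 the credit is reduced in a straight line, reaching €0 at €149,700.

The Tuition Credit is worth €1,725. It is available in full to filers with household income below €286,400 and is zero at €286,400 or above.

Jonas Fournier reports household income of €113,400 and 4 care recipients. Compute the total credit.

Caregiver Credit: base = 4 × €9,860 = €39,440. €113,400 is €7,500 into a €20,000 phase-out range, leaving 12,500/20,000 of the credit: €39,440 × 12,500/20,000 = €24,650.
Commuter Credit: €113,400 is at or below the €121,700 threshold, so the full €1,330 applies.
Tuition Credit: €113,400 is below the €286,400 cutoff, so the full €1,725 applies.
Total: €24,650 + €1,330 + €1,725 = €27,705.

€27,705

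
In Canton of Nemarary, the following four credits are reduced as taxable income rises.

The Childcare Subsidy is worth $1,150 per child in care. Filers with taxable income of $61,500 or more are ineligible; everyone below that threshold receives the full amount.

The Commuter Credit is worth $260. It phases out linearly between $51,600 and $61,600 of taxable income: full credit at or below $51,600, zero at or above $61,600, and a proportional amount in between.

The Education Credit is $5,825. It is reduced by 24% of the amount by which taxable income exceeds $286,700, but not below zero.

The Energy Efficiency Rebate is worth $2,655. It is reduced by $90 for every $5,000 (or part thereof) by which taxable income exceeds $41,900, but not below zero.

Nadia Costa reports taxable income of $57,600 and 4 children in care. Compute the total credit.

Childcare Subsidy: base = 4 × $1,150 = $4,600. $57,600 is below the $61,500 cutoff, so the full $4,600 applies.
Commuter Credit: $57,600 is $6,000 into a $10,000 phase-out range, leaving 4,000/10,000 of the credit: $260 × 4,000/10,000 = $104.
Education Credit: $57,600 is at or below the $286,700 threshold, so the full $5,825 applies.
Energy Efficiency Rebate: income exceeds $41,900 by $15,700, which is 4 full-or-partial $5,000 increments; reduction = 4 × $90 = $360, leaving $2,295.
Total: $4,600 + $104 + $5,825 + $2,295 = $12,824.

$12,824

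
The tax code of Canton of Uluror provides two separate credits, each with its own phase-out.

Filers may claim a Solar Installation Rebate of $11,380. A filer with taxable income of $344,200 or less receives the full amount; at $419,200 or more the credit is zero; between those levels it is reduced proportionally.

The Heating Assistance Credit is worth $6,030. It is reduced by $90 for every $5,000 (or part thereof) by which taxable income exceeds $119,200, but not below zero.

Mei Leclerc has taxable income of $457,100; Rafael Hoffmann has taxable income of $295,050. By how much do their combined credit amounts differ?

$14,170

Mei ($457,100): Solar Installation Rebate: $457,100 is at or above $419,200, so the credit is $0. Heating Assistance Credit: income exceeds $119,200 by $337,900 → 68 increments × $90 = $6,120 ≥ base, so the credit is $0. total $0 + $0 = $0
Rafael ($295,050): Solar Installation Rebate: $295,050 is at or below the $344,200 threshold, so the full $11,380 applies. Heating Assistance Credit: income exceeds $119,200 by $175,850, which is 36 full-or-partial $5,000 increments; reduction = 36 × $90 = $3,240, leaving $2,790. total $11,380 + $2,790 = $14,170
Difference: |$0 − $14,170| = $14,170.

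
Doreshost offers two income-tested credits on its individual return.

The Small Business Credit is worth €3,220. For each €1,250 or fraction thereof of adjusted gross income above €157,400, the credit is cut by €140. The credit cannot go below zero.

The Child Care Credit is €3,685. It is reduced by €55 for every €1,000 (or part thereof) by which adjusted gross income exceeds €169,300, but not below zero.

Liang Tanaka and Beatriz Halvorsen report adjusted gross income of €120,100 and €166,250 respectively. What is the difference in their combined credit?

Liang (€120,100): Small Business Credit: €120,100 is at or below the €157,400 threshold, so the full €3,220 applies. Child Care Credit: €120,100 is at or below the €169,300 threshold, so the full €3,685 applies. total €3,220 + €3,685 = €6,905
Beatriz (€166,250): Small Business Credit: income exceeds €157,400 by €8,850, which is 8 full-or-partial €1,250 increments; reduction = 8 × €140 = €1,120, leaving €2,100. Child Care Credit: €166,250 is at or below the €169,300 threshold, so the full €3,685 applies. total €2,100 + €3,685 = €5,785
Difference: |€6,905 − €5,785| = €1,120.

€1,120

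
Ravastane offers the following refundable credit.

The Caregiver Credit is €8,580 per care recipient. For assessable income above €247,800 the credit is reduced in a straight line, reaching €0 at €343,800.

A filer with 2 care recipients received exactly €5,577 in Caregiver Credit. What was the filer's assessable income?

Full credit = 2 × €8,580 = €17,160.
€5,577 is 5,577/17,160 of the full €17,160, so 11,583/17,160 of the €96,000 range has been used: income = €247,800 + €96,000 × 11,583/17,160 = €312,600.

€312,600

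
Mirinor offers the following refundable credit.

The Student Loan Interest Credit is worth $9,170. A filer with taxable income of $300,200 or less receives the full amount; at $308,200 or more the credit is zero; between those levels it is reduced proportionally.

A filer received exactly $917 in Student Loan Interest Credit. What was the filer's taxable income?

$307,400

$917 is 917/9,170 of the full $9,170, so 8,253/9,170 of the $8,000 range has been used: income = $300,200 + $8,000 × 8,253/9,170 = $307,400.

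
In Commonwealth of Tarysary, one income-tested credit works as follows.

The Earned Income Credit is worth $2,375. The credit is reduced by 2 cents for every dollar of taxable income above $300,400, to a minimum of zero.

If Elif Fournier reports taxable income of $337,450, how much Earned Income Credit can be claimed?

$1,634

Earned Income Credit: 2% of the $37,050 excess over $300,400 is $741; credit = $2,375 − $741 = $1,634.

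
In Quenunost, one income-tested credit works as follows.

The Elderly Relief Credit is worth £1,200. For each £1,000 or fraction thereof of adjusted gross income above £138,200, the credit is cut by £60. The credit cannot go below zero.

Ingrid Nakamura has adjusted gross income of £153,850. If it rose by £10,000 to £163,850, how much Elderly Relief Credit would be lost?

£240

At £153,850 — income exceeds £138,200 by £15,650, which is 16 full-or-partial £1,000 increments; reduction = 16 × £60 = £960, leaving £240.
At £163,850 — income exceeds £138,200 by £25,650 → 26 increments × £60 = £1,560 ≥ base, so the credit is £0.
Lost: £240 − £0 = £240.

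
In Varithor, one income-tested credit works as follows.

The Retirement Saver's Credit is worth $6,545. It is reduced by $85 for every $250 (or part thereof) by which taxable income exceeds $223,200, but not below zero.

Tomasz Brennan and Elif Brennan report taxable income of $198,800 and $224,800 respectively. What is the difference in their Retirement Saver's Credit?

Tomasz ($198,800): Retirement Saver's Credit: $198,800 is at or below the $223,200 threshold, so the full $6,545 applies.
Elif ($224,800): Retirement Saver's Credit: income exceeds $223,200 by $1,600, which is 7 full-or-partial $250 increments; reduction = 7 × $85 = $595, leaving $5,950.
Difference: |$6,545 − $5,950| = $595.

$595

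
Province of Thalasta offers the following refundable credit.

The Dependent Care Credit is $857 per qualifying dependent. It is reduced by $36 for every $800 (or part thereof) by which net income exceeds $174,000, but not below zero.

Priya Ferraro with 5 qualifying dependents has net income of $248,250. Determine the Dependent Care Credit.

$937

Dependent Care Credit: base = 5 × $857 = $4,285. income exceeds $174,000 by $74,250, which is 93 full-or-partial $800 increments; reduction = 93 × $36 = $3,348, leaving $937.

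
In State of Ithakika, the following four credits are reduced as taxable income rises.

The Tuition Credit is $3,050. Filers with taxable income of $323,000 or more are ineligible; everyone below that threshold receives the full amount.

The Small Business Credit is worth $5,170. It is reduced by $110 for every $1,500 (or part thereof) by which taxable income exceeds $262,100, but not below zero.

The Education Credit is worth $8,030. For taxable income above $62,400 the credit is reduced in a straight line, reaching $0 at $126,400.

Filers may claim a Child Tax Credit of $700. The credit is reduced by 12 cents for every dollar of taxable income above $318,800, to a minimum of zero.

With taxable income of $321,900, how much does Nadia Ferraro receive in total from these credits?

$4,148

Tuition Credit: $321,900 is below the $323,000 cutoff, so the full $3,050 applies.
Small Business Credit: income exceeds $262,100 by $59,800, which is 40 full-or-partial $1,500 increments; reduction = 40 × $110 = $4,400, leaving $770.
Education Credit: $321,900 is at or above $126,400, so the credit is $0.
Child Tax Credit: 12% of the $3,100 excess over $318,800 is $372; credit = $700 − $372 = $328.
Total: $3,050 + $770 + $0 + $328 = $4,148.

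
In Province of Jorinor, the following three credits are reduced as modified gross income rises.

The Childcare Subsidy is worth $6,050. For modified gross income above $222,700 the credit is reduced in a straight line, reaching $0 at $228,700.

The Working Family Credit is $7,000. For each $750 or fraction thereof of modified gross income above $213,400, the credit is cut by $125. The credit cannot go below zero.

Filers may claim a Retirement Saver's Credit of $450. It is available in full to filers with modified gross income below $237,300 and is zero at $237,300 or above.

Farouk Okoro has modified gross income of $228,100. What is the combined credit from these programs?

$5,555

Childcare Subsidy: $228,100 is $5,400 into a $6,000 phase-out range, leaving 600/6,000 of the credit: $6,050 × 600/6,000 = $605.
Working Family Credit: income exceeds $213,400 by $14,700, which is 20 full-or-partial $750 increments; reduction = 20 × $125 = $2,500, leaving $4,500.
Retirement Saver's Credit: $228,100 is below the $237,300 cutoff, so the full $450 applies.
Total: $605 + $4,500 + $450 = $5,555.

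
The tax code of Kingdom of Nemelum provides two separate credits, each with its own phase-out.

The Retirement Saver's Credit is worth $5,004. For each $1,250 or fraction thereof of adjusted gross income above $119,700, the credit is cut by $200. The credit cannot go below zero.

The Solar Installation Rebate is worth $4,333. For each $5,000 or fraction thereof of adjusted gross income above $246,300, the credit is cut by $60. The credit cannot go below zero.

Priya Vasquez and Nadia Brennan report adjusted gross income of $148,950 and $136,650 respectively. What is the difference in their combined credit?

$2,000

Priya ($148,950): Retirement Saver's Credit: income exceeds $119,700 by $29,250, which is 24 full-or-partial $1,250 increments; reduction = 24 × $200 = $4,800, leaving $204. Solar Installation Rebate: $148,950 is at or below the $246,300 threshold, so the full $4,333 applies. total $204 + $4,333 = $4,537
Nadia ($136,650): Retirement Saver's Credit: income exceeds $119,700 by $16,950, which is 14 full-or-partial $1,250 increments; reduction = 14 × $200 = $2,800, leaving $2,204. Solar Installation Rebate: $136,650 is at or below the $246,300 threshold, so the full $4,333 applies. total $2,204 + $4,333 = $6,537
Difference: |$4,537 − $6,537| = $2,000.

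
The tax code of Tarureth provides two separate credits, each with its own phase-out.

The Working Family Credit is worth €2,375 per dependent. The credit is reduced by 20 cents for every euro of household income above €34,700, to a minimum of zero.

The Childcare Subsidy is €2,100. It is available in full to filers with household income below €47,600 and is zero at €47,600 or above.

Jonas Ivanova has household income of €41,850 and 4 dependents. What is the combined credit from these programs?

Working Family Credit: base = 4 × €2,375 = €9,500. 20% of the €7,150 excess over €34,700 is €1,430; credit = €9,500 − €1,430 = €8,070.
Childcare Subsidy: €41,850 is below the €47,600 cutoff, so the full €2,100 applies.
Total: €8,070 + €2,100 = €10,170.

€10,170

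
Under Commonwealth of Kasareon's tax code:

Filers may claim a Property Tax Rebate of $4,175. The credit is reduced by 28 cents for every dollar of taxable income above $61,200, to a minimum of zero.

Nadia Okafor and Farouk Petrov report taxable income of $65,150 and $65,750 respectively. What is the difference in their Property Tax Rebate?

Nadia ($65,150): Property Tax Rebate: 28% of the $3,950 excess over $61,200 is $1,106; credit = $4,175 − $1,106 = $3,069.
Farouk ($65,750): Property Tax Rebate: 28% of the $4,550 excess over $61,200 is $1,274; credit = $4,175 − $1,274 = $2,901.
Difference: |$3,069 − $2,901| = $168.

$168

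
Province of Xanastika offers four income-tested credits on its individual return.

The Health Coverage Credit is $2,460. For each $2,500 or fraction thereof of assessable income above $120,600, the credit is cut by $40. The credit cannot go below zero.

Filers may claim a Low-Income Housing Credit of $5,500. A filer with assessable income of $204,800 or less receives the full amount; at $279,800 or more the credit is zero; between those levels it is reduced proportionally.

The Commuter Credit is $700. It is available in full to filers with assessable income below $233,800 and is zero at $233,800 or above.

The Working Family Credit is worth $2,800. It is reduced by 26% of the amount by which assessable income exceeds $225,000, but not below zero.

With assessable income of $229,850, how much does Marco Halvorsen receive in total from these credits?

Health Coverage Credit: income exceeds $120,600 by $109,250, which is 44 full-or-partial $2,500 increments; reduction = 44 × $40 = $1,760, leaving $700.
Low-Income Housing Credit: $229,850 is $25,050 into a $75,000 phase-out range, leaving 49,950/75,000 of the credit: $5,500 × 49,950/75,000 = $3,663.
Commuter Credit: $229,850 is below the $233,800 cutoff, so the full $700 applies.
Working Family Credit: 26% of the $4,850 excess over $225,000 is $1,261; credit = $2,800 − $1,261 = $1,539.
Total: $700 + $3,663 + $700 + $1,539 = $6,602.

$6,602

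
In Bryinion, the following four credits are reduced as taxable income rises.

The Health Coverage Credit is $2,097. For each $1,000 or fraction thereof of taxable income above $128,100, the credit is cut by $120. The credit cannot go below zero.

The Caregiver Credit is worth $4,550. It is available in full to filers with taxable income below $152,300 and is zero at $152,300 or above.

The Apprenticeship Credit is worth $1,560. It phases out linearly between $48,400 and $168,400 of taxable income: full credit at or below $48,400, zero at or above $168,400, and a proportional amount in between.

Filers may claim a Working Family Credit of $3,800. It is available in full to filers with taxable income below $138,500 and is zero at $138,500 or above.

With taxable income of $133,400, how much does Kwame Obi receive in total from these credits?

Health Coverage Credit: income exceeds $128,100 by $5,300, which is 6 full-or-partial $1,000 increments; reduction = 6 × $120 = $720, leaving $1,377.
Caregiver Credit: $133,400 is below the $152,300 cutoff, so the full $4,550 applies.
Apprenticeship Credit: $133,400 is $85,000 into a $120,000 phase-out range, leaving 35,000/120,000 of the credit: $1,560 × 35,000/120,000 = $455.
Working Family Credit: $133,400 is below the $138,500 cutoff, so the full $3,800 applies.
Total: $1,377 + $4,550 + $455 + $3,800 = $10,182.

$10,182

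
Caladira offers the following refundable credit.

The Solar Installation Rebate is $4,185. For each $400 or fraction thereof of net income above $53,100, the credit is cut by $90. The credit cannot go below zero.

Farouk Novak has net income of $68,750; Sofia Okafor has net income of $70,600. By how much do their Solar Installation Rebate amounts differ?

Farouk ($68,750): Solar Installation Rebate: income exceeds $53,100 by $15,650, which is 40 full-or-partial $400 increments; reduction = 40 × $90 = $3,600, leaving $585.
Sofia ($70,600): Solar Installation Rebate: income exceeds $53,100 by $17,500, which is 44 full-or-partial $400 increments; reduction = 44 × $90 = $3,960, leaving $225.
Difference: |$585 − $225| = $360.

$360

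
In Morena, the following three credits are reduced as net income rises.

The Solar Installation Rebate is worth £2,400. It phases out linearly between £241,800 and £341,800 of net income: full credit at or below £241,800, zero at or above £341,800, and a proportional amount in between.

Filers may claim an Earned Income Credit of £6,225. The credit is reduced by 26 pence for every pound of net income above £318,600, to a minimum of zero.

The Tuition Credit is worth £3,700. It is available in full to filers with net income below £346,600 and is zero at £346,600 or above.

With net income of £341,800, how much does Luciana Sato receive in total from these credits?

Solar Installation Rebate: £341,800 is at or above £341,800, so the credit is £0.
Earned Income Credit: 26% of the £23,200 excess over £318,600 is £6,032; credit = £6,225 − £6,032 = £193.
Tuition Credit: £341,800 is below the £346,600 cutoff, so the full £3,700 applies.
Total: £0 + £193 + £3,700 = £3,893.

£3,893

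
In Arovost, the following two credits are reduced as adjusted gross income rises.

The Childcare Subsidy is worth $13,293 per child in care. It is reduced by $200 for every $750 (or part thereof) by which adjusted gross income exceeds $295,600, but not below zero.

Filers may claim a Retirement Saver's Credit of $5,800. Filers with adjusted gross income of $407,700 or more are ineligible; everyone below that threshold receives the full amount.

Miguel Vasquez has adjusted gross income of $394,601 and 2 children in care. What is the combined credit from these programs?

Childcare Subsidy: base = 2 × $13,293 = $26,586. income exceeds $295,600 by $99,001 → 133 increments × $200 = $26,600 ≥ base, so the credit is $0.
Retirement Saver's Credit: $394,601 is below the $407,700 cutoff, so the full $5,800 applies.
Total: $0 + $5,800 = $5,800.

$5,800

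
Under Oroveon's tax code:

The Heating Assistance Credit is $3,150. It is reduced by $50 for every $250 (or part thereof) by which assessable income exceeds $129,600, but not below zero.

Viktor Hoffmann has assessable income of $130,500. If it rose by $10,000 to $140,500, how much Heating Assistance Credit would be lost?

At $130,500 — income exceeds $129,600 by $900, which is 4 full-or-partial $250 increments; reduction = 4 × $50 = $200, leaving $2,950.
At $140,500 — income exceeds $129,600 by $10,900, which is 44 full-or-partial $250 increments; reduction = 44 × $50 = $2,200, leaving $950.
Lost: $2,950 − $950 = $2,000.

$2,000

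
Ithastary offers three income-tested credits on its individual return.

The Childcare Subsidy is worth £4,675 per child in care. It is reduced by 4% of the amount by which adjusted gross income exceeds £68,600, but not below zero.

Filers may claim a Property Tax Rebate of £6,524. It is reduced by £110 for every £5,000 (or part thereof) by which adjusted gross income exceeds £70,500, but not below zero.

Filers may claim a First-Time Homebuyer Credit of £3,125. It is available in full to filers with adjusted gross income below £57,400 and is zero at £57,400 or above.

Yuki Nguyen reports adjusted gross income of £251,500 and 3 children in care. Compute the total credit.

£9,163

Childcare Subsidy: base = 3 × £4,675 = £14,025. 4% of the £182,900 excess over £68,600 is £7,316; credit = £14,025 − £7,316 = £6,709.
Property Tax Rebate: income exceeds £70,500 by £181,000, which is 37 full-or-partial £5,000 increments; reduction = 37 × £110 = £4,070, leaving £2,454.
First-Time Homebuyer Credit: £251,500 meets or exceeds the £57,400 cutoff, so the credit is £0.
Total: £6,709 + £2,454 + £0 = £9,163.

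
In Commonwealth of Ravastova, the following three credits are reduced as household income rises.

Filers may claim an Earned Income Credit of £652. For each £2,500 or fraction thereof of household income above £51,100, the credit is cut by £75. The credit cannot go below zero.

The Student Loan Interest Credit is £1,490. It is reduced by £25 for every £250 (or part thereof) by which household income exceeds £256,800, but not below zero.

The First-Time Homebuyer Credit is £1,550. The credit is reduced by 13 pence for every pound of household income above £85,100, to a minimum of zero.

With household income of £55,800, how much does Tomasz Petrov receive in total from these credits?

£3,542

Earned Income Credit: income exceeds £51,100 by £4,700, which is 2 full-or-partial £2,500 increments; reduction = 2 × £75 = £150, leaving £502.
Student Loan Interest Credit: £55,800 is at or below the £256,800 threshold, so the full £1,490 applies.
First-Time Homebuyer Credit: £55,800 is at or below the £85,100 threshold, so the full £1,550 applies.
Total: £502 + £1,490 + £1,550 = £3,542.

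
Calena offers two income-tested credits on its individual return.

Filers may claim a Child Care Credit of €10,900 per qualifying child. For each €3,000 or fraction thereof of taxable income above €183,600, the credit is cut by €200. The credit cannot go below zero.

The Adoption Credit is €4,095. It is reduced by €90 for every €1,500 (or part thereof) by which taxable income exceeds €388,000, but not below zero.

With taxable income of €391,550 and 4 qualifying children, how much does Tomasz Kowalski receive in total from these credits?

€33,425

Child Care Credit: base = 4 × €10,900 = €43,600. income exceeds €183,600 by €207,950, which is 70 full-or-partial €3,000 increments; reduction = 70 × €200 = €14,000, leaving €29,600.
Adoption Credit: income exceeds €388,000 by €3,550, which is 3 full-or-partial €1,500 increments; reduction = 3 × €90 = €270, leaving €3,825.
Total: €29,600 + €3,825 = €33,425.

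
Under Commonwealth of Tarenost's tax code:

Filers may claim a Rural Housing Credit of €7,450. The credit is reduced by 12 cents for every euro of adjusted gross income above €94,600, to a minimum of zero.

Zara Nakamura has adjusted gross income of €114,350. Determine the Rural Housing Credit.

€5,080

Rural Housing Credit: 12% of the €19,750 excess over €94,600 is €2,370; credit = €7,450 − €2,370 = €5,080.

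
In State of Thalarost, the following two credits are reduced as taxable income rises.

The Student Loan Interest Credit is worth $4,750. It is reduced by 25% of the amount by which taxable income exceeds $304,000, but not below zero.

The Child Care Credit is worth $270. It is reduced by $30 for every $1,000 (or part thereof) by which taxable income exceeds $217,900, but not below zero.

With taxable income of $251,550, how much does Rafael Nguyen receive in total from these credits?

Student Loan Interest Credit: $251,550 is at or below the $304,000 threshold, so the full $4,750 applies.
Child Care Credit: income exceeds $217,900 by $33,650 → 34 increments × $30 = $1,020 ≥ base, so the credit is $0.
Total: $4,750 + $0 = $4,750.

$4,750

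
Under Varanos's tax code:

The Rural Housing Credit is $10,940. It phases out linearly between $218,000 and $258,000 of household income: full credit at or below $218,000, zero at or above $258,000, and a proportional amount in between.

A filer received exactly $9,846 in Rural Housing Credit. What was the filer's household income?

$9,846 is 9,846/10,940 of the full $10,940, so 1,094/10,940 of the $40,000 range has been used: income = $218,000 + $40,000 × 1,094/10,940 = $222,000.

$222,000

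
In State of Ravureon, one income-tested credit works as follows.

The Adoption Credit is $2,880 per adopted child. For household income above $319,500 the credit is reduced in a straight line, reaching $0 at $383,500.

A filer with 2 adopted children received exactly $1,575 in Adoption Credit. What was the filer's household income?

$366,000

Full credit = 2 × $2,880 = $5,760.
$1,575 is 1,575/5,760 of the full $5,760, so 4,185/5,760 of the $64,000 range has been used: income = $319,500 + $64,000 × 4,185/5,760 = $366,000.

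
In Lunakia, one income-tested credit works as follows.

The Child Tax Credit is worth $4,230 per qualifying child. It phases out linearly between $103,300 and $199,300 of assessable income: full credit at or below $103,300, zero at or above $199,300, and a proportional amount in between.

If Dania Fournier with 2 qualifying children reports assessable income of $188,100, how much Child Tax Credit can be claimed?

$987

Child Tax Credit: base = 2 × $4,230 = $8,460. $188,100 is $84,800 into a $96,000 phase-out range, leaving 11,200/96,000 of the credit: $8,460 × 11,200/96,000 = $987.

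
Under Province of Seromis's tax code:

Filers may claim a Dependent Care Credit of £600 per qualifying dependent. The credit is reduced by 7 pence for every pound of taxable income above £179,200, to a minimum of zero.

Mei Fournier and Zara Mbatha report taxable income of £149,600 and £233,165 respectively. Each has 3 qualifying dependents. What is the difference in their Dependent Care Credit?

£1,800

Mei (£149,600): Dependent Care Credit: base = 3 × £600 = £1,800. £149,600 is at or below the £179,200 threshold, so the full £1,800 applies.
Zara (£233,165): Dependent Care Credit: base = 3 × £600 = £1,800. 7% of the £53,965 excess over £179,200 is £3,777.55 ≥ base, so the credit is £0.
Difference: |£1,800 − £0| = £1,800.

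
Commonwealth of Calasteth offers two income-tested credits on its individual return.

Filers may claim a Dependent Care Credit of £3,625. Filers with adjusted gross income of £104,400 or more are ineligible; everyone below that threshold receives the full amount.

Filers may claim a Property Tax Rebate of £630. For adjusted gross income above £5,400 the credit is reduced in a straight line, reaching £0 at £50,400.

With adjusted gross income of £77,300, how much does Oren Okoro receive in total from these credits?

Dependent Care Credit: £77,300 is below the £104,400 cutoff, so the full £3,625 applies.
Property Tax Rebate: £77,300 is at or above £50,400, so the credit is £0.
Total: £3,625 + £0 = £3,625.

£3,625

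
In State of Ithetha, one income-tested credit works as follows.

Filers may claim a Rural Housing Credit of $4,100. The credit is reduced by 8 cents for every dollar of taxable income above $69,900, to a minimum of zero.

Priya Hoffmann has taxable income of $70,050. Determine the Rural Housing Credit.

$4,088

Rural Housing Credit: 8% of the $150 excess over $69,900 is $12; credit = $4,100 − $12 = $4,088.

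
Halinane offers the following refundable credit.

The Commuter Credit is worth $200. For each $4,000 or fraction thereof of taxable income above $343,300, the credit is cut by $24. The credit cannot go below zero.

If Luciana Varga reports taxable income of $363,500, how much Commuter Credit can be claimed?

Commuter Credit: income exceeds $343,300 by $20,200, which is 6 full-or-partial $4,000 increments; reduction = 6 × $24 = $144, leaving $56.

$56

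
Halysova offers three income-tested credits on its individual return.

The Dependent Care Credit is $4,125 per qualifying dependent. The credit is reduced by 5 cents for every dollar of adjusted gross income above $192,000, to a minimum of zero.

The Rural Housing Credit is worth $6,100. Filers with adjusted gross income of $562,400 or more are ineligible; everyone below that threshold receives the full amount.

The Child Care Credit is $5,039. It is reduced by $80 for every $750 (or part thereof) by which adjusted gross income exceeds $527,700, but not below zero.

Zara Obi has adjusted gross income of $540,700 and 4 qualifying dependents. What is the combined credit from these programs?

$9,699

Dependent Care Credit: base = 4 × $4,125 = $16,500. 5% of the $348,700 excess over $192,000 is $17,435 ≥ base, so the credit is $0.
Rural Housing Credit: $540,700 is below the $562,400 cutoff, so the full $6,100 applies.
Child Care Credit: income exceeds $527,700 by $13,000, which is 18 full-or-partial $750 increments; reduction = 18 × $80 = $1,440, leaving $3,599.
Total: $0 + $6,100 + $3,599 = $9,699.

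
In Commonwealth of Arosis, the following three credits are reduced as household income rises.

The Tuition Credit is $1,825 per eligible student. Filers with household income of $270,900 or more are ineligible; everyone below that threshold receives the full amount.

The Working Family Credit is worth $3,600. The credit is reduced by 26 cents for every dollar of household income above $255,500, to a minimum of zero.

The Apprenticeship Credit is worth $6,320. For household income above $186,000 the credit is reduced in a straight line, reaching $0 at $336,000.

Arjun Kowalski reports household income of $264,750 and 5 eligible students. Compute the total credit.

$13,322

Tuition Credit: base = 5 × $1,825 = $9,125. $264,750 is below the $270,900 cutoff, so the full $9,125 applies.
Working Family Credit: 26% of the $9,250 excess over $255,500 is $2,405; credit = $3,600 − $2,405 = $1,195.
Apprenticeship Credit: $264,750 is $78,750 into a $150,000 phase-out range, leaving 71,250/150,000 of the credit: $6,320 × 71,250/150,000 = $3,002.
Total: $9,125 + $1,195 + $3,002 = $13,322.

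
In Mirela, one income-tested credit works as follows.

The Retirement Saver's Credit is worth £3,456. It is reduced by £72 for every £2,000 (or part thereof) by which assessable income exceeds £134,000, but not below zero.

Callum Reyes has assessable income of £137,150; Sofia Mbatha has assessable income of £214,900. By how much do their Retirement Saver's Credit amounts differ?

Callum (£137,150): Retirement Saver's Credit: income exceeds £134,000 by £3,150, which is 2 full-or-partial £2,000 increments; reduction = 2 × £72 = £144, leaving £3,312.
Sofia (£214,900): Retirement Saver's Credit: income exceeds £134,000 by £80,900, which is 41 full-or-partial £2,000 increments; reduction = 41 × £72 = £2,952, leaving £504.
Difference: |£3,312 − £504| = £2,808.

£2,808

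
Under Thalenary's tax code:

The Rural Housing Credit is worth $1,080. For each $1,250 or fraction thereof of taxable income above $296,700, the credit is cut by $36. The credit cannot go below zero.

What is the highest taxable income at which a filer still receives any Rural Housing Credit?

After 29 increments the reduction is 29 × $36 = $1,044, leaving $36; one more increment wipes it out. Increment 29 ends at excess 29 × $1,250 = $36,250, so the highest qualifying income is $296,700 + $36,250 = $332,950.

$332,950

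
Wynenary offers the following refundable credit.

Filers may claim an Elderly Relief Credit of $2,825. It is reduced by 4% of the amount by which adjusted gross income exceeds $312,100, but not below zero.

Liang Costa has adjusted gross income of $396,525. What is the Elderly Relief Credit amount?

Elderly Relief Credit: 4% of the $84,425 excess over $312,100 is $3,377 ≥ base, so the credit is $0.

$0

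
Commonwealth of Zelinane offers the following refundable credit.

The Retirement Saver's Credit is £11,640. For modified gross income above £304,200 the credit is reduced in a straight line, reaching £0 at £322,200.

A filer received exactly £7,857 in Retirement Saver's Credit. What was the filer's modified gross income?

£310,050

£7,857 is 7,857/11,640 of the full £11,640, so 3,783/11,640 of the £18,000 range has been used: income = £304,200 + £18,000 × 3,783/11,640 = £310,050.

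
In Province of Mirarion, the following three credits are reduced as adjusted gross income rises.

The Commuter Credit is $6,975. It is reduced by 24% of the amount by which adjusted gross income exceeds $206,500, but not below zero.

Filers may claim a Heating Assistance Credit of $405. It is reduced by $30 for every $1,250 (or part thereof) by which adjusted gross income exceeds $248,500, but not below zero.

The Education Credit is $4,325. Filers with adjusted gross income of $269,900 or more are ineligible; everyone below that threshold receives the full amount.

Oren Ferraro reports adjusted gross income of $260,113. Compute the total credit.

Commuter Credit: 24% of the $53,613 excess over $206,500 is $12,867.12 ≥ base, so the credit is $0.
Heating Assistance Credit: income exceeds $248,500 by $11,613, which is 10 full-or-partial $1,250 increments; reduction = 10 × $30 = $300, leaving $105.
Education Credit: $260,113 is below the $269,900 cutoff, so the full $4,325 applies.
Total: $0 + $105 + $4,325 = $4,430.

$4,430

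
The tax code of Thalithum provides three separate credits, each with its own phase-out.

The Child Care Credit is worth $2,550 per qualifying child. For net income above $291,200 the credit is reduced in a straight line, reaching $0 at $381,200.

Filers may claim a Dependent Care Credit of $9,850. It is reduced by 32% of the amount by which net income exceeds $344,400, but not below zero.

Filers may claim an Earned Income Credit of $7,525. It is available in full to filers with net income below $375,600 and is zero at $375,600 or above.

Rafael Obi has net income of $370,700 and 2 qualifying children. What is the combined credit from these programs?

Child Care Credit: base = 2 × $2,550 = $5,100. $370,700 is $79,500 into a $90,000 phase-out range, leaving 10,500/90,000 of the credit: $5,100 × 10,500/90,000 = $595.
Dependent Care Credit: 32% of the $26,300 excess over $344,400 is $8,416; credit = $9,850 − $8,416 = $1,434.
Earned Income Credit: $370,700 is below the $375,600 cutoff, so the full $7,525 applies.
Total: $595 + $1,434 + $7,525 = $9,554.

$9,554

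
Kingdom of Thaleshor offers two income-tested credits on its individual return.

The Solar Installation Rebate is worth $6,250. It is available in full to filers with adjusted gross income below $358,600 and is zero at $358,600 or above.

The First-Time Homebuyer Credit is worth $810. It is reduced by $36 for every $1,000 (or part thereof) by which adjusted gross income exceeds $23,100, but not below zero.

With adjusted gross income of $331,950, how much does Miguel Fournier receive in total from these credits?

$6,250

Solar Installation Rebate: $331,950 is below the $358,600 cutoff, so the full $6,250 applies.
First-Time Homebuyer Credit: income exceeds $23,100 by $308,850 → 309 increments × $36 = $11,124 ≥ base, so the credit is $0.
Total: $6,250 + $0 = $6,250.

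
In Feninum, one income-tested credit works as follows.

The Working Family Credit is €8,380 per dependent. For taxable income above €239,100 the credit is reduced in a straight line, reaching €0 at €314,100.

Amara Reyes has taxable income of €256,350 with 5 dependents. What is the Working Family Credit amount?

Working Family Credit: base = 5 × €8,380 = €41,900. €256,350 is €17,250 into a €75,000 phase-out range, leaving 57,750/75,000 of the credit: €41,900 × 57,750/75,000 = €32,263.

€32,263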